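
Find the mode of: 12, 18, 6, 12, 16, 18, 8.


Frequencies: 6:1, 8:1, 12:2, 16:1, 18:2
Max frequency = 2
Mode = 12, 18

Mode = 12, 18


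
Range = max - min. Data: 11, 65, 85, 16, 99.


Max = 99, Min = 11
Range = 99 - 11 = 88

Range = 88


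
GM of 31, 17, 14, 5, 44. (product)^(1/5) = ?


Product = 31 × 17 × 14 × 5 × 44 = 1623160
GM = 1623160^(1/5) = 17.4611

GM = 17.4611


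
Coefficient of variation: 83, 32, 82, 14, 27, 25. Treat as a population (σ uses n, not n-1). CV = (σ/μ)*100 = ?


Mean = 43.8333
SD = 27.8653
CV = (27.8653/43.8333)*100 = 63.5709%

CV = 63.5709%


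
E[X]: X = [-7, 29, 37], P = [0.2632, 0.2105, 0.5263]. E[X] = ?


E[X] = -7*0.2632 + 29*0.2105 + 37*0.5263
= -1.8424 + 6.1045 + 19.4731
= 23.7352

E[X] = 23.7352


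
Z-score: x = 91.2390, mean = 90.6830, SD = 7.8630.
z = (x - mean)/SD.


z = (91.2390 - 90.6830)/7.8630
= 0.5560/7.8630
= 0.0707

z = 0.0707


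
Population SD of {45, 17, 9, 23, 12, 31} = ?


Mean = 22.8333
Variance = 150.1389
SD = sqrt(150.1389) = 12.2531

SD = 12.2531


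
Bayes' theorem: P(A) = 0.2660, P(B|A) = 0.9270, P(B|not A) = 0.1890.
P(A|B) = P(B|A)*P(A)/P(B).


P(B) = P(B|A)*P(A) + P(B|A')*P(A')
= 0.9270*0.2660 + 0.1890*0.7340
= 0.246582 + 0.138726 = 0.385308
P(A|B) = 0.246582/0.385308 = 0.6400

P(A|B) = 0.6400


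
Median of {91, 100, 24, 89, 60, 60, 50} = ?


Sorted: 24, 50, 60, 60, 89, 91, 100
n = 7 (odd)
Middle value = 60

Median = 60


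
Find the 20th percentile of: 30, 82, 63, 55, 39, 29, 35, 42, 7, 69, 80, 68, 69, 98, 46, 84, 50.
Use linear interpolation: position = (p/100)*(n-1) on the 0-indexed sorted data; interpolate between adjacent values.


Sorted: 7, 29, 30, 35, 39, 42, 46, 50, 55, 63, 68, 69, 69, 80, 82, 84, 98
n = 17
Index = 20/100 * 16 = 3.2000
Lower = data[3] = 35, Upper = data[4] = 39
P20 = 35 + 0.2000*(4) = 35.8000

P20 = 35.8000


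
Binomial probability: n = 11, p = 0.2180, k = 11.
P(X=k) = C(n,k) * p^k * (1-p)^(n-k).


C(11,11) = 1
p^11 = 5.284713e-08
(1-p)^0 = 1.000000
P = 1 * 5.284713e-08 * 1.000000 = 5.2847e-08

P(X=11) = 5.2847e-08


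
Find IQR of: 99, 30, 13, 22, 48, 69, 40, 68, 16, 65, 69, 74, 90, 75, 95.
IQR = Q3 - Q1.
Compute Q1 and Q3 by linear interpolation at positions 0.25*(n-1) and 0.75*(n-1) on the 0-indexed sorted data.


Sorted: 13, 16, 22, 30, 40, 48, 65, 68, 69, 69, 74, 75, 90, 95, 99
Q1 (25th %ile) = 35.0000
Q3 (75th %ile) = 74.5000
IQR = 74.5000 - 35.0000 = 39.5000

IQR = 39.5000


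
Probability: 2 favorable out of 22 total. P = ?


P = 2/22 = 0.0909

P = 0.0909


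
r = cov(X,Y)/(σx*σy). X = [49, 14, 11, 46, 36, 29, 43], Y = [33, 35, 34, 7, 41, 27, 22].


Mean X = 32.5714, Mean Y = 28.4286
SD X = 14.110352, SD Y = 10.390341
Cov = -67.673469
r = -67.673469/(14.110352*10.390341) = -0.4616

r = -0.4616


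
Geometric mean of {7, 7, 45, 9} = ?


Product = 7 × 7 × 45 × 9 = 19845
GM = 19845^(1/4) = 11.8690

GM = 11.8690


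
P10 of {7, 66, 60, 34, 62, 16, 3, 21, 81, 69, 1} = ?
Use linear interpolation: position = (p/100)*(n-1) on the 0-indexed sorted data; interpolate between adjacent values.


Sorted: 1, 3, 7, 16, 21, 34, 60, 62, 66, 69, 81
n = 11
Index = 10/100 * 10 = 1.0000
Lower = data[1] = 3, Upper = data[2] = 7
P10 = 3 + 0*(4) = 3.0000

P10 = 3.0000


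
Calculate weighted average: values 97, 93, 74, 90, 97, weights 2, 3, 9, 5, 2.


Numerator = 97*2 + 93*3 + 74*9 + 90*5 + 97*2 = 1783
Denominator = 2 + 3 + 9 + 5 + 2 = 21
WM = 1783/21 = 84.9048

WM = 84.9048


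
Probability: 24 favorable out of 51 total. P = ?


P = 24/51 = 0.4706

P = 0.4706


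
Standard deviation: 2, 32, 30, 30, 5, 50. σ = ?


Mean = 24.8333
Variance = 275.4722
SD = sqrt(275.4722) = 16.5974

SD = 16.5974


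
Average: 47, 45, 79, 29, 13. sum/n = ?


Sum = 47 + 45 + 79 + 29 + 13 = 213
n = 5
Mean = 213/5 = 42.6000

Mean = 42.6000


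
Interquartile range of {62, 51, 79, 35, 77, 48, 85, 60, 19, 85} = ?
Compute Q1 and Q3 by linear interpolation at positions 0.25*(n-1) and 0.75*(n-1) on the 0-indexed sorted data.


Sorted: 19, 35, 48, 51, 60, 62, 77, 79, 85, 85
Q1 (25th %ile) = 48.7500
Q3 (75th %ile) = 78.5000
IQR = 78.5000 - 48.7500 = 29.7500

IQR = 29.7500


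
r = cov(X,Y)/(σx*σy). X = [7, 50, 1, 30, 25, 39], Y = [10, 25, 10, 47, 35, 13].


Mean X = 25.3333, Mean Y = 23.3333
SD X = 17.055465, SD Y = 13.912425
Cov = 95.888889
r = 95.888889/(17.055465*13.912425) = 0.4041

r = 0.4041


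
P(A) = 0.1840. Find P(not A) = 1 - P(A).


P(not A) = 1 - 0.1840 = 0.8160

P(not A) = 0.8160


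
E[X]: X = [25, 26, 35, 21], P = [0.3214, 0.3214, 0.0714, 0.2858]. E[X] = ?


E[X] = 25*0.3214 + 26*0.3214 + 35*0.0714 + 21*0.2858
= 8.0350 + 8.3564 + 2.4990 + 6.0018
= 24.8922

E[X] = 24.8922


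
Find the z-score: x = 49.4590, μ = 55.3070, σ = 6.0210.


z = (49.4590 - 55.3070)/6.0210
= -5.8480/6.0210
= -0.9713

z = -0.9713


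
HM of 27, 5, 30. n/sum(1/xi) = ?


Sum of reciprocals = 1/27 + 1/5 + 1/30 = 0.270370
HM = 3/0.270370 = 11.0959

HM = 11.0959


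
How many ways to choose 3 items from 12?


C(12,3) = 12!/(3! × 9!)
= 479001600/(6 × 362880)
= 220

C(12,3) = 220


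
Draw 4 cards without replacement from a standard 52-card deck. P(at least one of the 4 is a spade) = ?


P(at least one) = 1 - P(none)
P(none) = (39/52) × (38/51) × (37/50) × (36/49) = 0.303818
P(at least one) = 1 - 0.303818 = 0.6962

P = 0.6962


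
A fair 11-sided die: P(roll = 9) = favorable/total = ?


Favorable outcomes (roll = 9): 1
Total outcomes = 11
P = 1/11 = 0.0909

P = 0.0909


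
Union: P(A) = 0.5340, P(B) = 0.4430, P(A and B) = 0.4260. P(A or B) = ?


P(A∪B) = 0.5340 + 0.4430 - 0.4260
= 0.9770 - 0.4260
= 0.5510

P(A∪B) = 0.5510


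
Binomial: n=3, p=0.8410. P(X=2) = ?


C(3,2) = 3
p^2 = 0.707281
(1-p)^1 = 0.159000
P = 3 * 0.707281 * 0.159000 = 0.3374

P(X=2) = 0.3374


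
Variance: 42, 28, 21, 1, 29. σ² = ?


Mean = 24.2000
Squared deviations: 316.8400, 14.4400, 10.2400, 538.2400, 23.0400
Sum = 902.8000
Variance = 902.8000/5 = 180.5600

Variance = 180.5600


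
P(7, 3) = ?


P(7,3) = 7!/4!
= 5040/24
= 210

P(7,3) = 210


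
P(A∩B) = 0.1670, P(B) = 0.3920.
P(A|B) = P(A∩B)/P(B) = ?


P(A|B) = 0.1670/0.3920 = 0.4260

P(A|B) = 0.4260


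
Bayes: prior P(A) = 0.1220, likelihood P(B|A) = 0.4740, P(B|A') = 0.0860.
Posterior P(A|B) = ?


P(B) = P(B|A)*P(A) + P(B|A')*P(A')
= 0.4740*0.1220 + 0.0860*0.8780
= 0.057828 + 0.075508 = 0.133336
P(A|B) = 0.057828/0.133336 = 0.4337

P(A|B) = 0.4337


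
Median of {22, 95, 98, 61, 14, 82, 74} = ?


Sorted: 14, 22, 61, 74, 82, 95, 98
n = 7 (odd)
Middle value = 74

Median = 74


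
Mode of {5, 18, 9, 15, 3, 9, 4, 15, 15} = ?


Frequencies: 3:1, 4:1, 5:1, 9:2, 15:3, 18:1
Max frequency = 3
Mode = 15

Mode = 15


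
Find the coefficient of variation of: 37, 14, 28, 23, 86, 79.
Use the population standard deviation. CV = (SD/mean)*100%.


Mean = 44.5000
SD = 27.7894
CV = (27.7894/44.5000)*100 = 62.4481%

CV = 62.4481%


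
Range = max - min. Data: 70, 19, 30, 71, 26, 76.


Max = 76, Min = 19
Range = 76 - 19 = 57

Range = 57


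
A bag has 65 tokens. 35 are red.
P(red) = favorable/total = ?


P = 35/65 = 0.5385

P = 0.5385


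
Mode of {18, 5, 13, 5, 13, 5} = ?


Frequencies: 5:3, 13:2, 18:1
Max frequency = 3
Mode = 5

Mode = 5


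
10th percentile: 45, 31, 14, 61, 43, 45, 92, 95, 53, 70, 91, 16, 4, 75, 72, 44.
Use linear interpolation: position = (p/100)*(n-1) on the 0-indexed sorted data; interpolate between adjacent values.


Sorted: 4, 14, 16, 31, 43, 44, 45, 45, 53, 61, 70, 72, 75, 91, 92, 95
n = 16
Index = 10/100 * 15 = 1.5000
Lower = data[1] = 14, Upper = data[2] = 16
P10 = 14 + 0.5000*(2) = 15.0000

P10 = 15.0000


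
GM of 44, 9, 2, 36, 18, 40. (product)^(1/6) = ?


Product = 44 × 9 × 2 × 36 × 18 × 40 = 20528640
GM = 20528640^(1/6) = 16.5473

GM = 16.5473


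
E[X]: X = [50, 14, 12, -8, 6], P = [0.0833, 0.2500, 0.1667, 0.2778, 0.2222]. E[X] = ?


E[X] = 50*0.0833 + 14*0.2500 + 12*0.1667 - 8*0.2778 + 6*0.2222
= 4.1650 + 3.5000 + 2.0004 - 2.2224 + 1.3332
= 8.7762

E[X] = 8.7762


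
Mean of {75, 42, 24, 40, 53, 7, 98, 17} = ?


Sum = 75 + 42 + 24 + 40 + 53 + 7 + 98 + 17 = 356
n = 8
Mean = 356/8 = 44.5000

Mean = 44.5000


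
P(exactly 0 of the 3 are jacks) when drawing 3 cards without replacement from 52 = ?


Hypergeometric: P(X=0) = C(4,0)·C(48,3) / C(52,3)
= 1 × 17296 / 22100
= 17296/22100 = 0.7826

P = 0.7826


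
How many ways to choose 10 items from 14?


C(14,10) = 14!/(10! × 4!)
= 87178291200/(3628800 × 24)
= 1001

C(14,10) = 1001


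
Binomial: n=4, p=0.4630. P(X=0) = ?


C(4,0) = 1
p^0 = 1.000000
(1-p)^4 = 0.083157
P = 1 * 1.000000 * 0.083157 = 0.0832

P(X=0) = 0.0832


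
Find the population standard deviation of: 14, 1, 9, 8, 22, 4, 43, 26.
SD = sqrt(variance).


Mean = 15.8750
Variance = 168.8594
SD = sqrt(168.8594) = 12.9946

SD = 12.9946


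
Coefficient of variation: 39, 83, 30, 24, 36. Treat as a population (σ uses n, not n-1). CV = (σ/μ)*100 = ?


Mean = 42.4000
SD = 20.9437
CV = (20.9437/42.4000)*100 = 49.3956%

CV = 49.3956%


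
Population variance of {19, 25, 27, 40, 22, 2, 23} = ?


Mean = 22.5714
Squared deviations: 12.7551, 5.8980, 19.6122, 303.7551, 0.3265, 423.1837, 0.1837
Sum = 765.7143
Variance = 765.7143/7 = 109.3878

Variance = 109.3878


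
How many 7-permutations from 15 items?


P(15,7) = 15!/8!
= 1307674368000/40320
= 32432400

P(15,7) = 32432400


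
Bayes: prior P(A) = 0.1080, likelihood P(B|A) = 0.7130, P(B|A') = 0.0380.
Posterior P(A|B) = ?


P(B) = P(B|A)*P(A) + P(B|A')*P(A')
= 0.7130*0.1080 + 0.0380*0.8920
= 0.077004 + 0.033896 = 0.110900
P(A|B) = 0.077004/0.110900 = 0.6944

P(A|B) = 0.6944


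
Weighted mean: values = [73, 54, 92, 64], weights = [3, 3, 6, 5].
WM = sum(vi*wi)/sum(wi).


Numerator = 73*3 + 54*3 + 92*6 + 64*5 = 1253
Denominator = 3 + 3 + 6 + 5 = 17
WM = 1253/17 = 73.7059

WM = 73.7059


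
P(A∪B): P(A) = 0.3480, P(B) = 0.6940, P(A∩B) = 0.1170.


P(A∪B) = 0.3480 + 0.6940 - 0.1170
= 1.0420 - 0.1170
= 0.9250

P(A∪B) = 0.9250


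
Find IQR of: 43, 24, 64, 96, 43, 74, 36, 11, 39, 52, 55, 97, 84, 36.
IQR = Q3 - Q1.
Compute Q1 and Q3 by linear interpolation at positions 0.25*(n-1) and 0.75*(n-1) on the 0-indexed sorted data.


Sorted: 11, 24, 36, 36, 39, 43, 43, 52, 55, 64, 74, 84, 96, 97
Q1 (25th %ile) = 36.7500
Q3 (75th %ile) = 71.5000
IQR = 71.5000 - 36.7500 = 34.7500

IQR = 34.7500


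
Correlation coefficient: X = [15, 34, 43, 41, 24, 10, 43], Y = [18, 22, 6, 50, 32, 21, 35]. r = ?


Mean X = 30.0000, Mean Y = 26.2857
SD X = 12.739141, SD Y = 13.079038
Cov = 41.285714
r = 41.285714/(12.739141*13.079038) = 0.2478

r = 0.2478


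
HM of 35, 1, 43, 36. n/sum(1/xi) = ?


Sum of reciprocals = 1/35 + 1/1 + 1/43 + 1/36 = 1.079605
HM = 4/1.079605 = 3.7051

HM = 3.7051


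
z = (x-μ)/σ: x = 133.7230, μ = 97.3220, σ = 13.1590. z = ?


z = (133.7230 - 97.3220)/13.1590
= 36.4010/13.1590
= 2.7662

z = 2.7662


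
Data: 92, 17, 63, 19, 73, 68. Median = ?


Sorted: 17, 19, 63, 68, 73, 92
n = 6 (even)
Middle values: 63 and 68
Median = (63+68)/2 = 65.5000

Median = 65.5000


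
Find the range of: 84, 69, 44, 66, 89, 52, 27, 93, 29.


Max = 93, Min = 27
Range = 93 - 27 = 66

Range = 66


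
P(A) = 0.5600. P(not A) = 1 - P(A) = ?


P(not A) = 1 - 0.5600 = 0.4400

P(not A) = 0.4400


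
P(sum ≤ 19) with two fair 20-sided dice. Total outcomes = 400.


Total outcomes = 20×20 = 400
Favorable (sum ≤ 19): 171
P = 171/400 = 0.4275

P = 0.4275


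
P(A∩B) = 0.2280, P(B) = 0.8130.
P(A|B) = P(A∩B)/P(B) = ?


P(A|B) = 0.2280/0.8130 = 0.2804

P(A|B) = 0.2804


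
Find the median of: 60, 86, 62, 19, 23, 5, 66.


Sorted: 5, 19, 23, 60, 62, 66, 86
n = 7 (odd)
Middle value = 60

Median = 60


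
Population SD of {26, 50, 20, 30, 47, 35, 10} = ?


Mean = 31.1429
Variance = 174.4082
SD = sqrt(174.4082) = 13.2064

SD = 13.2064


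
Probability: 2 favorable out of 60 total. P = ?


P = 2/60 = 0.0333

P = 0.0333


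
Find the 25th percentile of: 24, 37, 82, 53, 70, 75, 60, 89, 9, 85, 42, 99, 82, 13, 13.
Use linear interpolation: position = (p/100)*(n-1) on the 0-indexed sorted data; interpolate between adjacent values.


Sorted: 9, 13, 13, 24, 37, 42, 53, 60, 70, 75, 82, 82, 85, 89, 99
n = 15
Index = 25/100 * 14 = 3.5000
Lower = data[3] = 24, Upper = data[4] = 37
P25 = 24 + 0.5000*(13) = 30.5000

P25 = 30.5000


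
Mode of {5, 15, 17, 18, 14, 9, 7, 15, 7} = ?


Frequencies: 5:1, 7:2, 9:1, 14:1, 15:2, 17:1, 18:1
Max frequency = 2
Mode = 7, 15

Mode = 7, 15


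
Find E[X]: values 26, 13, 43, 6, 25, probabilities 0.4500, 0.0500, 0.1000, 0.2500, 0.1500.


E[X] = 26*0.4500 + 13*0.0500 + 43*0.1000 + 6*0.2500 + 25*0.1500
= 11.7000 + 0.6500 + 4.3000 + 1.5000 + 3.7500
= 21.9000

E[X] = 21.9000


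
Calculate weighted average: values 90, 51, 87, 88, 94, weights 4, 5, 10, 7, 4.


Numerator = 90*4 + 51*5 + 87*10 + 88*7 + 94*4 = 2477
Denominator = 4 + 5 + 10 + 7 + 4 = 30
WM = 2477/30 = 82.5667

WM = 82.5667


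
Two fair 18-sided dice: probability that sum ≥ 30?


Total outcomes = 18×18 = 324
Favorable (sum ≥ 30): 28
P = 28/324 = 0.0864

P = 0.0864


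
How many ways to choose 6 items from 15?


C(15,6) = 15!/(6! × 9!)
= 1307674368000/(720 × 362880)
= 5005

C(15,6) = 5005


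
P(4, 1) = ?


P(4,1) = 4!/3!
= 24/6
= 4

P(4,1) = 4


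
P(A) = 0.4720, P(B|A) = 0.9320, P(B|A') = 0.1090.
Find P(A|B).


P(B) = P(B|A)*P(A) + P(B|A')*P(A')
= 0.9320*0.4720 + 0.1090*0.5280
= 0.439904 + 0.057552 = 0.497456
P(A|B) = 0.439904/0.497456 = 0.8843

P(A|B) = 0.8843


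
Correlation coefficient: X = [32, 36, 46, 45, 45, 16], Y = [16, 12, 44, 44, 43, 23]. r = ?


Mean X = 36.6667, Mean Y = 30.3333
SD X = 10.609220, SD Y = 13.719410
Cov = 96.277778
r = 96.277778/(10.609220*13.719410) = 0.6615

r = 0.6615


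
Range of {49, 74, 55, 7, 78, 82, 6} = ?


Max = 82, Min = 6
Range = 82 - 6 = 76

Range = 76


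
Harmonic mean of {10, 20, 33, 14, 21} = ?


Sum of reciprocals = 1/10 + 1/20 + 1/33 + 1/14 + 1/21 = 0.299351
HM = 5/0.299351 = 16.7028

HM = 16.7028


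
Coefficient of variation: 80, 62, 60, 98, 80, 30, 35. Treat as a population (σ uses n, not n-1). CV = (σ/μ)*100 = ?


Mean = 63.5714
SD = 22.9400
CV = (22.9400/63.5714)*100 = 36.0854%

CV = 36.0854%


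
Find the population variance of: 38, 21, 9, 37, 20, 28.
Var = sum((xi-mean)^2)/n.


Mean = 25.5000
Squared deviations: 156.2500, 20.2500, 272.2500, 132.2500, 30.2500, 6.2500
Sum = 617.5000
Variance = 617.5000/6 = 102.9167

Variance = 102.9167


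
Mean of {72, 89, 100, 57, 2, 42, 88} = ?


Sum = 72 + 89 + 100 + 57 + 2 + 42 + 88 = 450
n = 7
Mean = 450/7 = 64.2857

Mean = 64.2857


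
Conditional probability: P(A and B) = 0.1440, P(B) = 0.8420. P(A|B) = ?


P(A|B) = 0.1440/0.8420 = 0.1710

P(A|B) = 0.1710


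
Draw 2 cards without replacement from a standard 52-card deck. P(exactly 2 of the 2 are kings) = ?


Hypergeometric: P(X=2) = C(4,2)·C(48,0) / C(52,2)
= 6 × 1 / 1326
= 6/1326 = 0.0045

P = 0.0045


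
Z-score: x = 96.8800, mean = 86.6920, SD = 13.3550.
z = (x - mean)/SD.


z = (96.8800 - 86.6920)/13.3550
= 10.1880/13.3550
= 0.7629

z = 0.7629


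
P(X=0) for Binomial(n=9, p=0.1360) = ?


C(9,0) = 1
p^0 = 1.000000
(1-p)^9 = 0.268302
P = 1 * 1.000000 * 0.268302 = 0.2683

P(X=0) = 0.2683


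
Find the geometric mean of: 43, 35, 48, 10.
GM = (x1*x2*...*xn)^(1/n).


Product = 43 × 35 × 48 × 10 = 722400
GM = 722400^(1/4) = 29.1538

GM = 29.1538


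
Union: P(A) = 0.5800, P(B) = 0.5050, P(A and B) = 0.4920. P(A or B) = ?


P(A∪B) = 0.5800 + 0.5050 - 0.4920
= 1.0850 - 0.4920
= 0.5930

P(A∪B) = 0.5930


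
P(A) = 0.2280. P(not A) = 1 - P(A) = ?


P(not A) = 1 - 0.2280 = 0.7720

P(not A) = 0.7720


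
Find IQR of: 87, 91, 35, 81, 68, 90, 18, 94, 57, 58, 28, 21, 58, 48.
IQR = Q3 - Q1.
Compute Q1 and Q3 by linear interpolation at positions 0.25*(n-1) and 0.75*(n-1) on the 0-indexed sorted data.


Sorted: 18, 21, 28, 35, 48, 57, 58, 58, 68, 81, 87, 90, 91, 94
Q1 (25th %ile) = 38.2500
Q3 (75th %ile) = 85.5000
IQR = 85.5000 - 38.2500 = 47.2500

IQR = 47.2500


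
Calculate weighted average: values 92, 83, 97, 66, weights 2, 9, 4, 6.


Numerator = 92*2 + 83*9 + 97*4 + 66*6 = 1715
Denominator = 2 + 9 + 4 + 6 = 21
WM = 1715/21 = 81.6667

WM = 81.6667


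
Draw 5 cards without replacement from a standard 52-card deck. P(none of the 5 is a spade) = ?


P(no spades) = (39/52) × (38/51) × (37/50) × (36/49) × (35/48)
= 0.2215

P = 0.2215


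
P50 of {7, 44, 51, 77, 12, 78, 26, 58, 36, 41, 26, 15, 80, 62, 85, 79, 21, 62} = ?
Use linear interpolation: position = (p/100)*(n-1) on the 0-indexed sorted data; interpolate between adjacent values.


Sorted: 7, 12, 15, 21, 26, 26, 36, 41, 44, 51, 58, 62, 62, 77, 78, 79, 80, 85
n = 18
Index = 50/100 * 17 = 8.5000
Lower = data[8] = 44, Upper = data[9] = 51
P50 = 44 + 0.5000*(7) = 47.5000

P50 = 47.5000


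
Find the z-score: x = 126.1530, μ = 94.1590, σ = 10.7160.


z = (126.1530 - 94.1590)/10.7160
= 31.9940/10.7160
= 2.9856

z = 2.9856


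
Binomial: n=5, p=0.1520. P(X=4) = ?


C(5,4) = 5
p^4 = 0.000534
(1-p)^1 = 0.848000
P = 5 * 0.000534 * 0.848000 = 0.0023

P(X=4) = 0.0023


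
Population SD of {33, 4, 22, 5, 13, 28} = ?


Mean = 17.5000
Variance = 121.5833
SD = sqrt(121.5833) = 11.0265

SD = 11.0265


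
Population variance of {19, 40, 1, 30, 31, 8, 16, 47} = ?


Mean = 24.0000
Squared deviations: 25.0000, 256.0000, 529.0000, 36.0000, 49.0000, 256.0000, 64.0000, 529.0000
Sum = 1744.0000
Variance = 1744.0000/8 = 218.0000

Variance = 218.0000


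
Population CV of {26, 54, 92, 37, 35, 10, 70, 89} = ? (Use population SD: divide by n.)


Mean = 51.6250
SD = 27.9506
CV = (27.9506/51.6250)*100 = 54.1415%

CV = 54.1415%


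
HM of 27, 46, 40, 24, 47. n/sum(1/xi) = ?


Sum of reciprocals = 1/27 + 1/46 + 1/40 + 1/24 + 1/47 = 0.146719
HM = 5/0.146719 = 34.0786

HM = 34.0786


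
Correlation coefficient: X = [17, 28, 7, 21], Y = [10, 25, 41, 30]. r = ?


Mean X = 18.2500, Mean Y = 26.5000
SD X = 7.595229, SD Y = 11.146748
Cov = -36.875000
r = -36.875000/(7.595229*11.146748) = -0.4356

r = -0.4356


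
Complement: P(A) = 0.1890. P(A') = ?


P(not A) = 1 - 0.1890 = 0.8110

P(not A) = 0.8110


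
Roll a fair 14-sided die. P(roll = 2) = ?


Favorable outcomes (roll = 2): 1
Total outcomes = 14
P = 1/14 = 0.0714

P = 0.0714


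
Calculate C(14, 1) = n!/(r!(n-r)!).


C(14,1) = 14!/(1! × 13!)
= 87178291200/(1 × 6227020800)
= 14

C(14,1) = 14


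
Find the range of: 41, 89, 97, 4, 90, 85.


Max = 97, Min = 4
Range = 97 - 4 = 93

Range = 93


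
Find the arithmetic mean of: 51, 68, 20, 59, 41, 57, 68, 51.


Sum = 51 + 68 + 20 + 59 + 41 + 57 + 68 + 51 = 415
n = 8
Mean = 415/8 = 51.8750

Mean = 51.8750


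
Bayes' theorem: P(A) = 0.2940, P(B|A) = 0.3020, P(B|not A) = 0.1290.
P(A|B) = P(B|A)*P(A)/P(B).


P(B) = P(B|A)*P(A) + P(B|A')*P(A')
= 0.3020*0.2940 + 0.1290*0.7060
= 0.088788 + 0.091074 = 0.179862
P(A|B) = 0.088788/0.179862 = 0.4936

P(A|B) = 0.4936


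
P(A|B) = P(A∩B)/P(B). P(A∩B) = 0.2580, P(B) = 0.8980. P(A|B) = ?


P(A|B) = 0.2580/0.8980 = 0.2873

P(A|B) = 0.2873


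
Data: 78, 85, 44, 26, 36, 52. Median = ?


Sorted: 26, 36, 44, 52, 78, 85
n = 6 (even)
Middle values: 44 and 52
Median = (44+52)/2 = 48.0000

Median = 48.0000


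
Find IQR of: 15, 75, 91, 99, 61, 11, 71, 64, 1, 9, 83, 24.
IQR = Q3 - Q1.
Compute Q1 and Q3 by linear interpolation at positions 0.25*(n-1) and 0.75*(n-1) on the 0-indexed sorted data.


Sorted: 1, 9, 11, 15, 24, 61, 64, 71, 75, 83, 91, 99
Q1 (25th %ile) = 14.0000
Q3 (75th %ile) = 77.0000
IQR = 77.0000 - 14.0000 = 63.0000

IQR = 63.0000


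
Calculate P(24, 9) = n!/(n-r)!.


P(24,9) = 24!/15!
= 620448401733239439360000/1307674368000
= 474467051520

P(24,9) = 474467051520


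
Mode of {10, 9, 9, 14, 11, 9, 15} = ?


Frequencies: 9:3, 10:1, 11:1, 14:1, 15:1
Max frequency = 3
Mode = 9

Mode = 9


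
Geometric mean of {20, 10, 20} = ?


Product = 20 × 10 × 20 = 4000
GM = 4000^(1/3) = 15.8740

GM = 15.8740


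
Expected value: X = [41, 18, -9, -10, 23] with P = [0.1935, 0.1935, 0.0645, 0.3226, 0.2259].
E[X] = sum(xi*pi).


E[X] = 41*0.1935 + 18*0.1935 - 9*0.0645 - 10*0.3226 + 23*0.2259
= 7.9335 + 3.4830 - 0.5805 - 3.2260 + 5.1957
= 12.8057

E[X] = 12.8057


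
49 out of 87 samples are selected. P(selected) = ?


P = 49/87 = 0.5632

P = 0.5632


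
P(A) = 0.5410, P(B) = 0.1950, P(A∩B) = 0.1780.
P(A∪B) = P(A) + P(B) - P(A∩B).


P(A∪B) = 0.5410 + 0.1950 - 0.1780
= 0.7360 - 0.1780
= 0.5580

P(A∪B) = 0.5580


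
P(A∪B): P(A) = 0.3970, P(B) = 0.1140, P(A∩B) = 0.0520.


P(A∪B) = 0.3970 + 0.1140 - 0.0520
= 0.5110 - 0.0520
= 0.4590

P(A∪B) = 0.4590


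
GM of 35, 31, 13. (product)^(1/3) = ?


Product = 35 × 31 × 13 = 14105
GM = 14105^(1/3) = 24.1615

GM = 24.1615


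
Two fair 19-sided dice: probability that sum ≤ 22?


Total outcomes = 19×19 = 361
Favorable (sum ≤ 22): 225
P = 225/361 = 0.6233

P = 0.6233


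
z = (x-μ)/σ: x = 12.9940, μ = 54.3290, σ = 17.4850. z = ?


z = (12.9940 - 54.3290)/17.4850
= -41.3350/17.4850
= -2.3640

z = -2.3640


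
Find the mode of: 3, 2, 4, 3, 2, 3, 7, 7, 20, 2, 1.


Frequencies: 1:1, 2:3, 3:3, 4:1, 7:2, 20:1
Max frequency = 3
Mode = 2, 3

Mode = 2, 3


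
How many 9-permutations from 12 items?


P(12,9) = 12!/3!
= 479001600/6
= 79833600

P(12,9) = 79833600


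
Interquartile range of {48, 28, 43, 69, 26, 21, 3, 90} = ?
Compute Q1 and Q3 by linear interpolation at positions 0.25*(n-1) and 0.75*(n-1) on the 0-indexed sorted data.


Sorted: 3, 21, 26, 28, 43, 48, 69, 90
Q1 (25th %ile) = 24.7500
Q3 (75th %ile) = 53.2500
IQR = 53.2500 - 24.7500 = 28.5000

IQR = 28.5000


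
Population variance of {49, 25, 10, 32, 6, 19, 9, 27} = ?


Mean = 22.1250
Squared deviations: 722.2656, 8.2656, 147.0156, 97.5156, 260.0156, 9.7656, 172.2656, 23.7656
Sum = 1440.8750
Variance = 1440.8750/8 = 180.1094

Variance = 180.1094


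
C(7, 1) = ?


C(7,1) = 7!/(1! × 6!)
= 5040/(1 × 720)
= 7

C(7,1) = 7


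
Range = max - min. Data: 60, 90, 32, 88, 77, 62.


Max = 90, Min = 32
Range = 90 - 32 = 58

Range = 58


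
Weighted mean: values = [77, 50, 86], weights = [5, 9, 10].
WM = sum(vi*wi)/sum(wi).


Numerator = 77*5 + 50*9 + 86*10 = 1695
Denominator = 5 + 9 + 10 = 24
WM = 1695/24 = 70.6250

WM = 70.6250


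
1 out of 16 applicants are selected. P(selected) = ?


P = 1/16 = 0.0625

P = 0.0625


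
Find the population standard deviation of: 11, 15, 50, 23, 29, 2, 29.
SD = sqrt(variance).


Mean = 22.7143
Variance = 207.0612
SD = sqrt(207.0612) = 14.3896

SD = 14.3896


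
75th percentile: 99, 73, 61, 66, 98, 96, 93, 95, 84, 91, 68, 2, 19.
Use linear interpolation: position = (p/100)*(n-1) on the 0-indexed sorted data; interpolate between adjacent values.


Sorted: 2, 19, 61, 66, 68, 73, 84, 91, 93, 95, 96, 98, 99
n = 13
Index = 75/100 * 12 = 9.0000
Lower = data[9] = 95, Upper = data[10] = 96
P75 = 95 + 0*(1) = 95.0000

P75 = 95.0000


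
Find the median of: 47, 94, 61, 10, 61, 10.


Sorted: 10, 10, 47, 61, 61, 94
n = 6 (even)
Middle values: 47 and 61
Median = (47+61)/2 = 54.0000

Median = 54.0000


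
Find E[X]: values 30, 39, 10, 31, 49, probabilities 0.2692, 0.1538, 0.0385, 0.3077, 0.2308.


E[X] = 30*0.2692 + 39*0.1538 + 10*0.0385 + 31*0.3077 + 49*0.2308
= 8.0760 + 5.9982 + 0.3850 + 9.5387 + 11.3092
= 35.3071

E[X] = 35.3071


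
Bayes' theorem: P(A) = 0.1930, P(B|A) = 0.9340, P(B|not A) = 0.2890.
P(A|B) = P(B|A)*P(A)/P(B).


P(B) = P(B|A)*P(A) + P(B|A')*P(A')
= 0.9340*0.1930 + 0.2890*0.8070
= 0.180262 + 0.233223 = 0.413485
P(A|B) = 0.180262/0.413485 = 0.4360

P(A|B) = 0.4360


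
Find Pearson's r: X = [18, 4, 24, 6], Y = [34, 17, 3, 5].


Mean X = 13.0000, Mean Y = 14.7500
SD X = 8.306624, SD Y = 12.336430
Cov = 3.750000
r = 3.750000/(8.306624*12.336430) = 0.0366

r = 0.0366


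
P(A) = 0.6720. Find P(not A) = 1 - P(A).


P(not A) = 1 - 0.6720 = 0.3280

P(not A) = 0.3280


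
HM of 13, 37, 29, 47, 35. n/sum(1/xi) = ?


Sum of reciprocals = 1/13 + 1/37 + 1/29 + 1/47 + 1/35 = 0.188281
HM = 5/0.188281 = 26.5561

HM = 26.5561


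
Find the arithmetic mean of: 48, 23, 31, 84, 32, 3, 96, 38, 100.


Sum = 48 + 23 + 31 + 84 + 32 + 3 + 96 + 38 + 100 = 455
n = 9
Mean = 455/9 = 50.5556

Mean = 50.5556


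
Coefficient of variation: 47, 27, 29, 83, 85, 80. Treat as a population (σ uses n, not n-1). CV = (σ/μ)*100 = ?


Mean = 58.5000
SD = 25.0316
CV = (25.0316/58.5000)*100 = 42.7891%

CV = 42.7891%


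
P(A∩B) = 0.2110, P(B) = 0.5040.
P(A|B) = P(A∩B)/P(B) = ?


P(A|B) = 0.2110/0.5040 = 0.4187

P(A|B) = 0.4187


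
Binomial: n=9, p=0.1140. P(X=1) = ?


C(9,1) = 9
p^1 = 0.114000
(1-p)^8 = 0.379726
P = 9 * 0.114000 * 0.379726 = 0.3896

P(X=1) = 0.3896


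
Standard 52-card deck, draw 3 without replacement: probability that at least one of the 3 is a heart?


P(at least one) = 1 - P(none)
P(none) = (39/52) × (38/51) × (37/50) = 0.413529
P(at least one) = 1 - 0.413529 = 0.5865

P = 0.5865


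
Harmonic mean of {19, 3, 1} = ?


Sum of reciprocals = 1/19 + 1/3 + 1/1 = 1.385965
HM = 3/1.385965 = 2.1646

HM = 2.1646


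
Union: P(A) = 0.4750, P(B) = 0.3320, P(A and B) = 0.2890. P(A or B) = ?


P(A∪B) = 0.4750 + 0.3320 - 0.2890
= 0.8070 - 0.2890
= 0.5180

P(A∪B) = 0.5180


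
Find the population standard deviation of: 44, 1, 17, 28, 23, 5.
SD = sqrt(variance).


Mean = 19.6667
Variance = 207.2222
SD = sqrt(207.2222) = 14.3952

SD = 14.3952


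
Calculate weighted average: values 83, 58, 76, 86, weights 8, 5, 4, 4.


Numerator = 83*8 + 58*5 + 76*4 + 86*4 = 1602
Denominator = 8 + 5 + 4 + 4 = 21
WM = 1602/21 = 76.2857

WM = 76.2857


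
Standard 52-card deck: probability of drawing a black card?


26 black cards in 52 cards
P = 26/52 = 0.5000

P = 0.5000


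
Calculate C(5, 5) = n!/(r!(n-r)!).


C(5,5) = 5!/(5! × 0!)
= 120/(120 × 1)
= 1

C(5,5) = 1


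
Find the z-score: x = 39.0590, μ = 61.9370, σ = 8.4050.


z = (39.0590 - 61.9370)/8.4050
= -22.8780/8.4050
= -2.7220

z = -2.7220


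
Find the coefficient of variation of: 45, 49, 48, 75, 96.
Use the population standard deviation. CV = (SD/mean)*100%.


Mean = 62.6000
SD = 19.8857
CV = (19.8857/62.6000)*100 = 31.7663%

CV = 31.7663%


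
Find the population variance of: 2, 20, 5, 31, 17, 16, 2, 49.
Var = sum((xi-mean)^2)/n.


Mean = 17.7500
Squared deviations: 248.0625, 5.0625, 162.5625, 175.5625, 0.5625, 3.0625, 248.0625, 976.5625
Sum = 1819.5000
Variance = 1819.5000/8 = 227.4375

Variance = 227.4375


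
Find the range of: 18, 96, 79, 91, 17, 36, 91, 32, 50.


Max = 96, Min = 17
Range = 96 - 17 = 79

Range = 79


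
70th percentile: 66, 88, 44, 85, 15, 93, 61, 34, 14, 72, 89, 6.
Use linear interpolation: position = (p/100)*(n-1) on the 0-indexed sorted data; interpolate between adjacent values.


Sorted: 6, 14, 15, 34, 44, 61, 66, 72, 85, 88, 89, 93
n = 12
Index = 70/100 * 11 = 7.7000
Lower = data[7] = 72, Upper = data[8] = 85
P70 = 72 + 0.7000*(13) = 81.1000

P70 = 81.1000


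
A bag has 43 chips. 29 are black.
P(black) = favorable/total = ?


P = 29/43 = 0.6744

P = 0.6744


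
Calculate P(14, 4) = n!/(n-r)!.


P(14,4) = 14!/10!
= 87178291200/3628800
= 24024

P(14,4) = 24024


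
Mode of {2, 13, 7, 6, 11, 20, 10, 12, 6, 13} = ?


Frequencies: 2:1, 6:2, 7:1, 10:1, 11:1, 12:1, 13:2, 20:1
Max frequency = 2
Mode = 6, 13

Mode = 6, 13


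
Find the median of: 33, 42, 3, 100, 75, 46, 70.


Sorted: 3, 33, 42, 46, 70, 75, 100
n = 7 (odd)
Middle value = 46

Median = 46


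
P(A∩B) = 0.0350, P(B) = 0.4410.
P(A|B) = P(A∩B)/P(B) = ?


P(A|B) = 0.0350/0.4410 = 0.0794

P(A|B) = 0.0794


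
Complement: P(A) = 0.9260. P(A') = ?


P(not A) = 1 - 0.9260 = 0.0740

P(not A) = 0.0740


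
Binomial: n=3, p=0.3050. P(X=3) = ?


C(3,3) = 1
p^3 = 0.028373
(1-p)^0 = 1.000000
P = 1 * 0.028373 * 1.000000 = 0.0284

P(X=3) = 0.0284


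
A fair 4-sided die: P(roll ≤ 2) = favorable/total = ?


Favorable outcomes (roll ≤ 2): 2
Total outcomes = 4
P = 2/4 = 0.5000

P = 0.5000


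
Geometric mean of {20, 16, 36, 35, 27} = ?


Product = 20 × 16 × 36 × 35 × 27 = 10886400
GM = 10886400^(1/5) = 25.5492

GM = 25.5492


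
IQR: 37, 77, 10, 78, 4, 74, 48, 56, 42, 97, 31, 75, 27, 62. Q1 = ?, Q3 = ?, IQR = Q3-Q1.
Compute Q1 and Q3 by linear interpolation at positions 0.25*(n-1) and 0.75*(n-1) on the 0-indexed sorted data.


Sorted: 4, 10, 27, 31, 37, 42, 48, 56, 62, 74, 75, 77, 78, 97
Q1 (25th %ile) = 32.5000
Q3 (75th %ile) = 74.7500
IQR = 74.7500 - 32.5000 = 42.2500

IQR = 42.2500


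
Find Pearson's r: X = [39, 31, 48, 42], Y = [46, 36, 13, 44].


Mean X = 40.0000, Mean Y = 34.7500
SD X = 6.123724, SD Y = 13.102958
Cov = -44.500000
r = -44.500000/(6.123724*13.102958) = -0.5546

r = -0.5546


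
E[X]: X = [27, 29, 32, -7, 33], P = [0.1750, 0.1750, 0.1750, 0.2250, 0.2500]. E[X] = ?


E[X] = 27*0.1750 + 29*0.1750 + 32*0.1750 - 7*0.2250 + 33*0.2500
= 4.7250 + 5.0750 + 5.6000 - 1.5750 + 8.2500
= 22.0750

E[X] = 22.0750


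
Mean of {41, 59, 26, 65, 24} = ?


Sum = 41 + 59 + 26 + 65 + 24 = 215
n = 5
Mean = 215/5 = 43.0000

Mean = 43.0000


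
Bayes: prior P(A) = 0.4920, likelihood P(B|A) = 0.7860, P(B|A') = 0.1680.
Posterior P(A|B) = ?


P(B) = P(B|A)*P(A) + P(B|A')*P(A')
= 0.7860*0.4920 + 0.1680*0.5080
= 0.386712 + 0.085344 = 0.472056
P(A|B) = 0.386712/0.472056 = 0.8192

P(A|B) = 0.8192


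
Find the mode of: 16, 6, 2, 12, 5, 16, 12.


Frequencies: 2:1, 5:1, 6:1, 12:2, 16:2
Max frequency = 2
Mode = 12, 16

Mode = 12, 16


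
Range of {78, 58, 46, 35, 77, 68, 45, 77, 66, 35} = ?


Max = 78, Min = 35
Range = 78 - 35 = 43

Range = 43


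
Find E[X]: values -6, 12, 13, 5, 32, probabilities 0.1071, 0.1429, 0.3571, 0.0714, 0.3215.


E[X] = -6*0.1071 + 12*0.1429 + 13*0.3571 + 5*0.0714 + 32*0.3215
= -0.6426 + 1.7148 + 4.6423 + 0.3570 + 10.2880
= 16.3595

E[X] = 16.3595


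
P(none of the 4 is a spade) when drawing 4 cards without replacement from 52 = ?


P(no spades) = (39/52) × (38/51) × (37/50) × (36/49)
= 0.3038

P = 0.3038


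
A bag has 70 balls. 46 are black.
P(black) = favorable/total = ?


P = 46/70 = 0.6571

P = 0.6571


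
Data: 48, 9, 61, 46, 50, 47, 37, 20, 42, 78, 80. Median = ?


Sorted: 9, 20, 37, 42, 46, 47, 48, 50, 61, 78, 80
n = 11 (odd)
Middle value = 47

Median = 47


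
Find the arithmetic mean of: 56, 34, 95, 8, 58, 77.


Sum = 56 + 34 + 95 + 8 + 58 + 77 = 328
n = 6
Mean = 328/6 = 54.6667

Mean = 54.6667


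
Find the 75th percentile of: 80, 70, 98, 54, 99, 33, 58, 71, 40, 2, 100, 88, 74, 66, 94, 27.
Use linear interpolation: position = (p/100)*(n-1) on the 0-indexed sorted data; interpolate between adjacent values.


Sorted: 2, 27, 33, 40, 54, 58, 66, 70, 71, 74, 80, 88, 94, 98, 99, 100
n = 16
Index = 75/100 * 15 = 11.2500
Lower = data[11] = 88, Upper = data[12] = 94
P75 = 88 + 0.2500*(6) = 89.5000

P75 = 89.5000


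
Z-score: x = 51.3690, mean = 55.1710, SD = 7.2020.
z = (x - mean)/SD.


z = (51.3690 - 55.1710)/7.2020
= -3.8020/7.2020
= -0.5279

z = -0.5279


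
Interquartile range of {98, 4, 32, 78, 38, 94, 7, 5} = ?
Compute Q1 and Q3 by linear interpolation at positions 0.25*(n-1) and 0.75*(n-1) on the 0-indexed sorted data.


Sorted: 4, 5, 7, 32, 38, 78, 94, 98
Q1 (25th %ile) = 6.5000
Q3 (75th %ile) = 82.0000
IQR = 82.0000 - 6.5000 = 75.5000

IQR = 75.5000


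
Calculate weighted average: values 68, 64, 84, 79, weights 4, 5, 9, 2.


Numerator = 68*4 + 64*5 + 84*9 + 79*2 = 1506
Denominator = 4 + 5 + 9 + 2 = 20
WM = 1506/20 = 75.3000

WM = 75.3000


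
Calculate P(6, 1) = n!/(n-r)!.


P(6,1) = 6!/5!
= 720/120
= 6

P(6,1) = 6


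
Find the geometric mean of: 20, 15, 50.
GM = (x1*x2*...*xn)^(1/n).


Product = 20 × 15 × 50 = 15000
GM = 15000^(1/3) = 24.6621

GM = 24.6621


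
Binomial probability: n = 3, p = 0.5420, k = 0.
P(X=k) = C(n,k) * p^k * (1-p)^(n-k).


C(3,0) = 1
p^0 = 1.000000
(1-p)^3 = 0.096072
P = 1 * 1.000000 * 0.096072 = 0.0961

P(X=0) = 0.0961


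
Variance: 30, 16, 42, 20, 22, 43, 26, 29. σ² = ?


Mean = 28.5000
Squared deviations: 2.2500, 156.2500, 182.2500, 72.2500, 42.2500, 210.2500, 6.2500, 0.2500
Sum = 672.0000
Variance = 672.0000/8 = 84.0000

Variance = 84.0000


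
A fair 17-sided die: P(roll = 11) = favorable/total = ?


Favorable outcomes (roll = 11): 1
Total outcomes = 17
P = 1/17 = 0.0588

P = 0.0588


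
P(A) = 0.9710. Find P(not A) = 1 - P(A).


P(not A) = 1 - 0.9710 = 0.0290

P(not A) = 0.0290


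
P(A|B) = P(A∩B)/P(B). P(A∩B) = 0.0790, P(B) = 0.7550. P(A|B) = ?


P(A|B) = 0.0790/0.7550 = 0.1046

P(A|B) = 0.1046


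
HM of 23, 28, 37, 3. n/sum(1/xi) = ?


Sum of reciprocals = 1/23 + 1/28 + 1/37 + 1/3 = 0.439553
HM = 4/0.439553 = 9.1002

HM = 9.1002


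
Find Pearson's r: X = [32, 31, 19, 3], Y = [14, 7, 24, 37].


Mean X = 21.2500, Mean Y = 20.5000
SD X = 11.712707, SD Y = 11.280514
Cov = -127.625000
r = -127.625000/(11.712707*11.280514) = -0.9659

r = -0.9659


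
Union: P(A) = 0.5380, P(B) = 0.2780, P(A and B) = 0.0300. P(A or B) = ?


P(A∪B) = 0.5380 + 0.2780 - 0.0300
= 0.8160 - 0.0300
= 0.7860

P(A∪B) = 0.7860


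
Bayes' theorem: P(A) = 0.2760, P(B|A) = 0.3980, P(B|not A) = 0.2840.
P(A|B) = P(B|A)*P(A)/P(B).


P(B) = P(B|A)*P(A) + P(B|A')*P(A')
= 0.3980*0.2760 + 0.2840*0.7240
= 0.109848 + 0.205616 = 0.315464
P(A|B) = 0.109848/0.315464 = 0.3482

P(A|B) = 0.3482


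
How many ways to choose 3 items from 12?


C(12,3) = 12!/(3! × 9!)
= 479001600/(6 × 362880)
= 220

C(12,3) = 220


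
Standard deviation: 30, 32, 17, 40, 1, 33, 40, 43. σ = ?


Mean = 29.5000
Variance = 173.7500
SD = sqrt(173.7500) = 13.1814

SD = 13.1814


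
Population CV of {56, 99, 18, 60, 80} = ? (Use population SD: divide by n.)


Mean = 62.6000
SD = 27.0821
CV = (27.0821/62.6000)*100 = 43.2621%

CV = 43.2621%


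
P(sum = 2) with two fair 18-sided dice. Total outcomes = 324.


Total outcomes = 18×18 = 324
Favorable (sum = 2): 1
P = 1/324 = 0.0031

P = 0.0031


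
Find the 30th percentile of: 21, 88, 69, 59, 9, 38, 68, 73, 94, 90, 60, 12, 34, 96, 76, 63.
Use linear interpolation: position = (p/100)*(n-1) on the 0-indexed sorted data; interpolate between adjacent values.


Sorted: 9, 12, 21, 34, 38, 59, 60, 63, 68, 69, 73, 76, 88, 90, 94, 96
n = 16
Index = 30/100 * 15 = 4.5000
Lower = data[4] = 38, Upper = data[5] = 59
P30 = 38 + 0.5000*(21) = 48.5000

P30 = 48.5000


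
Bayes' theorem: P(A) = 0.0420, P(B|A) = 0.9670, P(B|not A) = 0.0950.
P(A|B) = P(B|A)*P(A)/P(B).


P(B) = P(B|A)*P(A) + P(B|A')*P(A')
= 0.9670*0.0420 + 0.0950*0.9580
= 0.040614 + 0.091010 = 0.131624
P(A|B) = 0.040614/0.131624 = 0.3086

P(A|B) = 0.3086


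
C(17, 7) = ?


C(17,7) = 17!/(7! × 10!)
= 355687428096000/(5040 × 3628800)
= 19448

C(17,7) = 19448


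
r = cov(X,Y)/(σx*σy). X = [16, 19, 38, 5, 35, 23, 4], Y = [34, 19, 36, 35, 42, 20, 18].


Mean X = 20.0000, Mean Y = 29.1429
SD X = 12.282392, SD Y = 9.109313
Cov = 52.857143
r = 52.857143/(12.282392*9.109313) = 0.4724

r = 0.4724


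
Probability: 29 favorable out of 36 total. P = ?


P = 29/36 = 0.8056

P = 0.8056


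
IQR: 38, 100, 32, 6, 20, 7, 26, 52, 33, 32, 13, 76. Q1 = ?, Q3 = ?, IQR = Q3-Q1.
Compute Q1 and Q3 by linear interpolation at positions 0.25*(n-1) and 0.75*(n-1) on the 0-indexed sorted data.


Sorted: 6, 7, 13, 20, 26, 32, 32, 33, 38, 52, 76, 100
Q1 (25th %ile) = 18.2500
Q3 (75th %ile) = 41.5000
IQR = 41.5000 - 18.2500 = 23.2500

IQR = 23.2500


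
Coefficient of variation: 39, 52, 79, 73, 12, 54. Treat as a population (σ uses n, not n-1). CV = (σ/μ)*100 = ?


Mean = 51.5000
SD = 22.1416
CV = (22.1416/51.5000)*100 = 42.9934%

CV = 42.9934%


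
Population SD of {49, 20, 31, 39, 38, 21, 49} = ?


Mean = 35.2857
Variance = 121.9184
SD = sqrt(121.9184) = 11.0417

SD = 11.0417


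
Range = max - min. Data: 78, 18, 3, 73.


Max = 78, Min = 3
Range = 78 - 3 = 75

Range = 75


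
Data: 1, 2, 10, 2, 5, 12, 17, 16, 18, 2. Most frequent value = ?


Frequencies: 1:1, 2:3, 5:1, 10:1, 12:1, 16:1, 17:1, 18:1
Max frequency = 3
Mode = 2

Mode = 2


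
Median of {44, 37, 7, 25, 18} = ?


Sorted: 7, 18, 25, 37, 44
n = 5 (odd)
Middle value = 25

Median = 25


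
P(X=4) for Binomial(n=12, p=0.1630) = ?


C(12,4) = 495
p^4 = 0.000706
(1-p)^8 = 0.240882
P = 495 * 0.000706 * 0.240882 = 0.0842

P(X=4) = 0.0842


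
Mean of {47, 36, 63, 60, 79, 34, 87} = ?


Sum = 47 + 36 + 63 + 60 + 79 + 34 + 87 = 406
n = 7
Mean = 406/7 = 58.0000

Mean = 58.0000


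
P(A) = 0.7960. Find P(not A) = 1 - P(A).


P(not A) = 1 - 0.7960 = 0.2040

P(not A) = 0.2040


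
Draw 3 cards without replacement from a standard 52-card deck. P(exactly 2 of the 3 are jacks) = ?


Hypergeometric: P(X=2) = C(4,2)·C(48,1) / C(52,3)
= 6 × 48 / 22100
= 288/22100 = 0.0130

P = 0.0130


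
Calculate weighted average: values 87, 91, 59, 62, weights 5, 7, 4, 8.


Numerator = 87*5 + 91*7 + 59*4 + 62*8 = 1804
Denominator = 5 + 7 + 4 + 8 = 24
WM = 1804/24 = 75.1667

WM = 75.1667


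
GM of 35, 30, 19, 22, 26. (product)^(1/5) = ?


Product = 35 × 30 × 19 × 22 × 26 = 11411400
GM = 11411400^(1/5) = 25.7910

GM = 25.7910


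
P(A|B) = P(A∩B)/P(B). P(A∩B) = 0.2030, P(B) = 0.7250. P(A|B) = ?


P(A|B) = 0.2030/0.7250 = 0.2800

P(A|B) = 0.2800


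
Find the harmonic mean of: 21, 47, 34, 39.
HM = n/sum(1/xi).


Sum of reciprocals = 1/21 + 1/47 + 1/34 + 1/39 = 0.123948
HM = 4/0.123948 = 32.2715

HM = 32.2715


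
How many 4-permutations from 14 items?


P(14,4) = 14!/10!
= 87178291200/3628800
= 24024

P(14,4) = 24024


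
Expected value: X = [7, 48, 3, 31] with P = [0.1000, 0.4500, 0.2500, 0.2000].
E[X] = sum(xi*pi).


E[X] = 7*0.1000 + 48*0.4500 + 3*0.2500 + 31*0.2000
= 0.7000 + 21.6000 + 0.7500 + 6.2000
= 29.2500

E[X] = 29.2500


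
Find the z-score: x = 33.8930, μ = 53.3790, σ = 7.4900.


z = (33.8930 - 53.3790)/7.4900
= -19.4860/7.4900
= -2.6016

z = -2.6016


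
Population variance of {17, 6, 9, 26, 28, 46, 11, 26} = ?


Mean = 21.1250
Squared deviations: 17.0156, 228.7656, 147.0156, 23.7656, 47.2656, 618.7656, 102.5156, 23.7656
Sum = 1208.8750
Variance = 1208.8750/8 = 151.1094

Variance = 151.1094


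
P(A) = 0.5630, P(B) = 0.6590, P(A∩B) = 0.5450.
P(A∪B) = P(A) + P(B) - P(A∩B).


P(A∪B) = 0.5630 + 0.6590 - 0.5450
= 1.2220 - 0.5450
= 0.6770

P(A∪B) = 0.6770


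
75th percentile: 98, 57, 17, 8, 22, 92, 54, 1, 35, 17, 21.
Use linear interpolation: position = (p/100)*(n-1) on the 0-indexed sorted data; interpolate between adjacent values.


Sorted: 1, 8, 17, 17, 21, 22, 35, 54, 57, 92, 98
n = 11
Index = 75/100 * 10 = 7.5000
Lower = data[7] = 54, Upper = data[8] = 57
P75 = 54 + 0.5000*(3) = 55.5000

P75 = 55.5000


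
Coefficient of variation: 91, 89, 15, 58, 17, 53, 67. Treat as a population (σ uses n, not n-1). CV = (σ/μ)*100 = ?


Mean = 55.7143
SD = 28.4088
CV = (28.4088/55.7143)*100 = 50.9902%

CV = 50.9902%
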